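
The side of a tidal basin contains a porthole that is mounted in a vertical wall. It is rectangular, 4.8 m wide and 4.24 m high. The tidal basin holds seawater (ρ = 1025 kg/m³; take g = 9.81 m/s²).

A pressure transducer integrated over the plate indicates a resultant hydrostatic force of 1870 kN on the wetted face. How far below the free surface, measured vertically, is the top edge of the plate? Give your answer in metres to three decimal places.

γ = ρg = 1025 × 9.81 / 1000 = 10.05525 kN/m³.
A = 4.8 × 4.24 = 20.352 m².
From F = γ·h_c·A, the centroid depth is h_c = 1870/(10.05525 × 20.352) = 9.1378 m.
The centroid lies 4.24/2 = 2.12 m below the top edge, so the top edge sits at h_top = 9.1378 − 2.12 = 7.0178 m below the surface.

d_top ≈ 7.018 m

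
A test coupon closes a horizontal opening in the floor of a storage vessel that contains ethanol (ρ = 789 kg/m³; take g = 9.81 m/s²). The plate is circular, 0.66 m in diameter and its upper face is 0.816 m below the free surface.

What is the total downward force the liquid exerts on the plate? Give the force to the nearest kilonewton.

γ = ρg = 789 × 9.81 / 1000 = 7.74009 kN/m³.
The plate is horizontal, so pressure is uniform at p = γ·h = 7.74009 × 0.816 = 6.31591 kN/m².
A = π(0.33)² = 0.342119 m².
F = p·A = 6.31591 × 0.342119 = 2.16079 kN.

F ≈ 2 kN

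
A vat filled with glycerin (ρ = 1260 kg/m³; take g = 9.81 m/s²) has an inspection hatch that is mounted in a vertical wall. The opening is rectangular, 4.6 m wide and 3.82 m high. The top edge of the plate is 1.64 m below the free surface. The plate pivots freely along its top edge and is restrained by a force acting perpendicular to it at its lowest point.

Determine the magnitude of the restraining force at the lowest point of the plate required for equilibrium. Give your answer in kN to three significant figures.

P ≈ 455 kN

γ = ρg = 1260 × 9.81 / 1000 = 12.3606 kN/m³.
The centroid lies 3.82/2 = 1.91 m below the top edge, so the centroid depth is h_c = 1.64 + 1.91 = 3.55 m.
A = 4.6 × 3.82 = 17.572 m².
Resultant F = γ·h_c·A = 12.3606 × 3.55 × 17.572 = 771.062 kN.
I_c = b·h³/12 = 4.6 × 3.82³/12 = 21.3681 m⁴.
Centre of pressure: y_p = y_c + I_c/(y_c·A) = 3.55 + 21.3681/(3.55 × 17.572) = 3.55 + 0.342544 = 3.89254 m along the plane.
The resultant acts 1.91 + 0.342544 = 2.25254 m (along the plate) below the hinge at the top edge, so the moment about the hinge is M = F × 2.25254 = 771.062 × 2.25254 = 1736.85 kN·m.
A normal force at the bottom, 3.82 m from the hinge, must supply this moment: P = 1736.85/3.82 = 454.673 kN.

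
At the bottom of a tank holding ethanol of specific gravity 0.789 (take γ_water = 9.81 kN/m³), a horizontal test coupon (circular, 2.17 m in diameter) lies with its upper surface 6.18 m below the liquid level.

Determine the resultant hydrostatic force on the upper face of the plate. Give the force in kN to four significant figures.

F ≈ 176.9 kN

γ = 0.789 × 9.81 = 7.74009 kN/m³.
The plate is horizontal, so pressure is uniform at p = γ·h = 7.74009 × 6.18 = 47.8338 kN/m².
A = π(1.085)² = 3.69836 m².
F = p·A = 47.8338 × 3.69836 = 176.907 kN.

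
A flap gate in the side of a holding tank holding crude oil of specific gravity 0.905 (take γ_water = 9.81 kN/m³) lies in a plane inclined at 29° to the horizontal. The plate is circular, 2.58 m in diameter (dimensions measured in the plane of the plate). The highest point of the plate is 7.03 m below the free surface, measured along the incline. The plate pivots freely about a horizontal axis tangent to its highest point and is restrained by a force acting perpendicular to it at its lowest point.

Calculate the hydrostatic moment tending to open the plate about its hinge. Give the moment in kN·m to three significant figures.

γ = 0.905 × 9.81 = 8.87805 kN/m³.
Let θ = 29° be the plate's angle to the horizontal; measure y along the incline from where the plane meets the free surface. Vertical depth h = y·sinθ with sinθ = 0.484810.
The centroid is at the centre, 1.29 m below the top of the plate, so y_c = 7.03 + 1.29 = 8.32 m and h_c = 8.32 × 0.484810 = 4.03362 m.
A = π(1.29)² = 5.22792 m².
Resultant F = γ·h_c·A = 8.87805 × 4.03362 × 5.22792 = 187.215 kN.
I_c = πr⁴/4 = π × 1.29⁴/4 = 2.17495 m⁴.
Centre of pressure: y_p = y_c + I_c/(y_c·A) = 8.32 + 2.17495/(8.32 × 5.22792) = 8.32 + 0.0500031 = 8.37 m along the plane.
The resultant acts 1.29 + 0.0500031 = 1.34 m (along the plate) below the hinge at the top edge, so the moment about the hinge is M = F × 1.34 = 187.215 × 1.34 = 250.868 kN·m.

M ≈ 251 kN·m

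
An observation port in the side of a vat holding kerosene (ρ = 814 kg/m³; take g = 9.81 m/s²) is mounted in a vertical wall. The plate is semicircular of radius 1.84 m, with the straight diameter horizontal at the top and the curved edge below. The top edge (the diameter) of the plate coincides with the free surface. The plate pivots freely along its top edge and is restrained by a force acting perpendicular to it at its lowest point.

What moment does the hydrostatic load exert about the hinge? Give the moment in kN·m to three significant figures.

γ = ρg = 814 × 9.81 / 1000 = 7.98534 kN/m³.
The centroid of a semicircle lies 4r/(3π) = 0.78092 m from the diameter, here below the top edge, so the centroid depth is h_c = 0.78092 m.
A = πr²/2 = π × 1.84²/2 = 5.31809 m².
Resultant F = γ·h_c·A = 7.98534 × 0.78092 × 5.31809 = 33.1631 kN.
I_c = (π/8 − 8/(9π))·r⁴ = 0.109757 × 1.84⁴ = 1.25807 m⁴.
Centre of pressure: y_p = y_c + I_c/(y_c·A) = 0.78092 + 1.25807/(0.78092 × 5.31809) = 0.78092 + 0.30293 = 1.08385 m along the plane.
The resultant acts 0.78092 + 0.30293 = 1.08385 m (along the plate) below the hinge at the top edge, so the moment about the hinge is M = F × 1.08385 = 33.1631 × 1.08385 = 35.9438 kN·m.

M ≈ 35.9 kN·m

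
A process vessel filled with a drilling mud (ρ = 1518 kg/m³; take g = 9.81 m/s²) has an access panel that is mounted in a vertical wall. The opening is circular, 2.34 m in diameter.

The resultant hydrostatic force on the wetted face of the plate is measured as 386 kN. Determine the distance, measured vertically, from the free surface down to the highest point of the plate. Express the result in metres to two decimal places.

d_top ≈ 4.86 m

γ = ρg = 1518 × 9.81 / 1000 = 14.89158 kN/m³.
A = π(1.17)² = 4.30053 m².
From F = γ·h_c·A, the centroid depth is h_c = 386/(14.89158 × 4.30053) = 6.02732 m.
The centroid is at the centre, 1.17 m below the top of the plate, so the highest point sits at h_top = 6.02732 − 1.17 = 4.85732 m below the surface.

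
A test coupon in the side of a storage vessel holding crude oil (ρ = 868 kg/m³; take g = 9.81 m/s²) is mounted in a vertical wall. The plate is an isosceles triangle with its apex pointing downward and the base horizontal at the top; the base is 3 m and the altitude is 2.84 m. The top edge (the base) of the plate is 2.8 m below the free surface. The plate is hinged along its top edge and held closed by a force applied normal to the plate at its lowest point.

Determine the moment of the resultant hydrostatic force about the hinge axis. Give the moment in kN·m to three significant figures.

M ≈ 145 kN·m

γ = ρg = 868 × 9.81 / 1000 = 8.51508 kN/m³.
With the apex down, the centroid sits h/3 = 2.84/3 = 0.946667 m below the base (the top edge), so the centroid depth is h_c = 2.8 + 0.946667 = 3.74667 m.
A = ½ × 3 × 2.84 = 4.26 m².
Resultant F = γ·h_c·A = 8.51508 × 3.74667 × 4.26 = 135.908 kN.
I_c = b·h³/36 = 3 × 2.84³/36 = 1.90886 m⁴.
Centre of pressure: y_p = y_c + I_c/(y_c·A) = 3.74667 + 1.90886/(3.74667 × 4.26) = 3.74667 + 0.119597 = 3.86627 m along the plane.
The resultant acts 0.946667 + 0.119597 = 1.06626 m (along the plate) below the hinge at the top edge, so the moment about the hinge is M = F × 1.06626 = 135.908 × 1.06626 = 144.913 kN·m.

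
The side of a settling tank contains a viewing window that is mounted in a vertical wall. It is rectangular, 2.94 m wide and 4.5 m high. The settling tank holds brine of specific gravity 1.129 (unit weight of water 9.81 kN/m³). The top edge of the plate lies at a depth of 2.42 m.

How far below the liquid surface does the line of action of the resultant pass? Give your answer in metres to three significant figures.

γ = 1.129 × 9.81 = 11.07549 kN/m³.
The centroid lies 4.5/2 = 2.25 m below the top edge, so the centroid depth is h_c = 2.42 + 2.25 = 4.67 m.
A = 2.94 × 4.5 = 13.23 m².
Resultant F = γ·h_c·A = 11.07549 × 4.67 × 13.23 = 684.289 kN.
I_c = b·h³/12 = 2.94 × 4.5³/12 = 22.3256 m⁴.
Centre of pressure: y_p = y_c + I_c/(y_c·A) = 4.67 + 22.3256/(4.67 × 13.23) = 4.67 + 0.361349 = 5.03135 m along the plane.

h_p = 5.03 m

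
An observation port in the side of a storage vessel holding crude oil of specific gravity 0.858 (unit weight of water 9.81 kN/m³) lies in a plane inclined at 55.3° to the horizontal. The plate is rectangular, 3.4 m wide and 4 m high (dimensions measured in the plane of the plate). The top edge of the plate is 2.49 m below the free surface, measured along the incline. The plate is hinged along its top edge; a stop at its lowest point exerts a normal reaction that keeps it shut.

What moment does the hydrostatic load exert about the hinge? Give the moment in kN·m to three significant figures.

γ = 0.858 × 9.81 = 8.41698 kN/m³.
Let θ = 55.3° be the plate's angle to the horizontal; measure y along the incline from where the plane meets the free surface. Vertical depth h = y·sinθ with sinθ = 0.822144.
The centroid lies 4/2 = 2 m below the top edge, so y_c = 2.49 + 2 = 4.49 m and h_c = 4.49 × 0.822144 = 3.69143 m.
A = 3.4 × 4 = 13.6 m².
Resultant F = γ·h_c·A = 8.41698 × 3.69143 × 13.6 = 422.561 kN.
I_c = b·h³/12 = 3.4 × 4³/12 = 18.1333 m⁴.
Centre of pressure: y_p = y_c + I_c/(y_c·A) = 4.49 + 18.1333/(4.49 × 13.6) = 4.49 + 0.296956 = 4.78696 m along the plane.
The resultant acts 2 + 0.296956 = 2.29696 m (along the plate) below the hinge at the top edge, so the moment about the hinge is M = F × 2.29696 = 422.561 × 2.29696 = 970.606 kN·m.

M ≈ 971 kN·m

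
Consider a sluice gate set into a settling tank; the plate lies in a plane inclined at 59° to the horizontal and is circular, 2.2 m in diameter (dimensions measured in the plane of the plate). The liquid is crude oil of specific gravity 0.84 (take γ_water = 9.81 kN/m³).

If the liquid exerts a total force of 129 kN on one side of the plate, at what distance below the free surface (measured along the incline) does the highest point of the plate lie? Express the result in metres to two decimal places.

y_top ≈ 3.70 m

γ = 0.84 × 9.81 = 8.2404 kN/m³.
A = π(1.1)² = 3.80133 m².
From F = γ·h_c·A, the centroid depth is h_c = 129/(8.2404 × 3.80133) = 4.11818 m.
Let θ = 59° be the plate's angle to the horizontal; measure y along the incline from where the plane meets the free surface. Vertical depth h = y·sinθ with sinθ = 0.857167.
Along the incline, y_c = h_c/sinθ = 4.11818/0.857167 = 4.80441 m.
The centroid is at the centre, 1.1 m below the top of the plate, so the highest point sits at y_top = 4.80441 − 1.1 = 3.70441 m along the incline.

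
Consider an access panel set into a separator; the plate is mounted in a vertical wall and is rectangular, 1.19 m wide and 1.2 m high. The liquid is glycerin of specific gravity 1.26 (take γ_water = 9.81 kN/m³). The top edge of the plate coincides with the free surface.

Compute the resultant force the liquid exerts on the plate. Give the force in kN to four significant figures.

γ = 1.26 × 9.81 = 12.3606 kN/m³.
The centroid lies 1.2/2 = 0.6 m below the top edge, so the centroid depth is h_c = 0.6 m.
A = 1.19 × 1.2 = 1.428 m².
Resultant F = γ·h_c·A = 12.3606 × 0.6 × 1.428 = 10.5906 kN.

F ≈ 10.59 kN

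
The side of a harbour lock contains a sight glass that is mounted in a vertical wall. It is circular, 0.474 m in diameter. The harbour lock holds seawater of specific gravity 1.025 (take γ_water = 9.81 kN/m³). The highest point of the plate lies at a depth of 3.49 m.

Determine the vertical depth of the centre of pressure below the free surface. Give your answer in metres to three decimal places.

γ = 1.025 × 9.81 = 10.05525 kN/m³.
The centroid is at the centre, 0.237 m below the top of the plate, so the centroid depth is h_c = 3.49 + 0.237 = 3.727 m.
A = π(0.237)² = 0.17646 m².
Resultant F = γ·h_c·A = 10.05525 × 3.727 × 0.17646 = 6.613 kN.
I_c = πr⁴/4 = π × 0.237⁴/4 = 0.0024779 m⁴.
Centre of pressure: y_p = y_c + I_c/(y_c·A) = 3.727 + 0.0024779/(3.727 × 0.17646) = 3.727 + 0.00376772 = 3.73077 m along the plane.

h_p = 3.731 m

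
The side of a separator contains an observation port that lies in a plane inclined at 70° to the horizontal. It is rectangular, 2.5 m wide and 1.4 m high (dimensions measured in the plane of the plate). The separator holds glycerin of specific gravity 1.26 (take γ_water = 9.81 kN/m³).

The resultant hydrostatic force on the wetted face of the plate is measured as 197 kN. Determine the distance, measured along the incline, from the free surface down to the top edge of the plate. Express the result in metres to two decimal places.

y_top ≈ 4.15 m

γ = 1.26 × 9.81 = 12.3606 kN/m³.
A = 2.5 × 1.4 = 3.5 m².
From F = γ·h_c·A, the centroid depth is h_c = 197/(12.3606 × 3.5) = 4.55364 m.
Let θ = 70° be the plate's angle to the horizontal; measure y along the incline from where the plane meets the free surface. Vertical depth h = y·sinθ with sinθ = 0.939693.
Along the incline, y_c = h_c/sinθ = 4.55364/0.939693 = 4.84588 m.
The centroid lies 1.4/2 = 0.7 m below the top edge, so the top edge sits at y_top = 4.84588 − 0.7 = 4.14588 m along the incline.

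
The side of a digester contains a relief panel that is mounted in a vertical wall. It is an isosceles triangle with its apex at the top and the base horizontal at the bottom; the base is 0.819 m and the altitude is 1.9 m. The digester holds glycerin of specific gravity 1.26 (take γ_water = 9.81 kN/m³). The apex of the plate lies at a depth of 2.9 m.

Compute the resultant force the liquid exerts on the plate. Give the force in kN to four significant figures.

F ≈ 40.07 kN

γ = 1.26 × 9.81 = 12.3606 kN/m³.
With the apex up, the centroid sits 2h/3 = 2 × 1.9/3 = 1.26667 m below the apex, so the centroid depth is h_c = 2.9 + 1.26667 = 4.16667 m.
A = ½ × 0.819 × 1.9 = 0.77805 m².
Resultant F = γ·h_c·A = 12.3606 × 4.16667 × 0.77805 = 40.0716 kN.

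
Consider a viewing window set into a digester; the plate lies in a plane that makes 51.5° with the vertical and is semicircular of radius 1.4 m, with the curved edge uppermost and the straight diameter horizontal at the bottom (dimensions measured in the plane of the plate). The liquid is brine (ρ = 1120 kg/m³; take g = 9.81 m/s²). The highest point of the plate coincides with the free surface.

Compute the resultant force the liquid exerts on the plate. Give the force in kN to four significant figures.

F ≈ 16.97 kN

γ = ρg = 1120 × 9.81 / 1000 = 10.9872 kN/m³.
The plate makes 51.5° with the vertical, i.e. θ = 90° − 51.5° = 38.5° to the horizontal. Measuring y along the incline from the free-surface line, vertical depth h = y·sinθ with sinθ = 0.622515.
The centroid lies 4r/(3π) = 0.594178 m above the diameter, so r − 4r/(3π) = 1.4 − 0.594178 = 0.805822 m below the topmost point, so y_c = 0.805822 m and h_c = 0.805822 × 0.622515 = 0.501636 m.
A = πr²/2 = π × 1.4²/2 = 3.07876 m².
Resultant F = γ·h_c·A = 10.9872 × 0.501636 × 3.07876 = 16.9688 kN.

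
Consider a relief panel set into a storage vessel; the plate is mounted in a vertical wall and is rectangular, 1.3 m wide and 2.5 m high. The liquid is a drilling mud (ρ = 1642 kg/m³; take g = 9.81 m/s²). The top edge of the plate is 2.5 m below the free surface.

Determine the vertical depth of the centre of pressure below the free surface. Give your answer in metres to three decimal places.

h_p = 3.889 m

γ = ρg = 1642 × 9.81 / 1000 = 16.10802 kN/m³.
The centroid lies 2.5/2 = 1.25 m below the top edge, so the centroid depth is h_c = 2.5 + 1.25 = 3.75 m.
A = 1.3 × 2.5 = 3.25 m².
Resultant F = γ·h_c·A = 16.10802 × 3.75 × 3.25 = 196.316 kN.
I_c = b·h³/12 = 1.3 × 2.5³/12 = 1.69271 m⁴.
Centre of pressure: y_p = y_c + I_c/(y_c·A) = 3.75 + 1.69271/(3.75 × 3.25) = 3.75 + 0.138889 = 3.88889 m along the plane.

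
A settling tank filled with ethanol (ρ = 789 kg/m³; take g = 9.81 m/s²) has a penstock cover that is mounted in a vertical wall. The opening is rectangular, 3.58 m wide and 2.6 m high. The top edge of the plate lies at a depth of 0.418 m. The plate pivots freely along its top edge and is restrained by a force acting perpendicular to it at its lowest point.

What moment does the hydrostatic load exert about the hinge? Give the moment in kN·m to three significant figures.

γ = ρg = 789 × 9.81 / 1000 = 7.74009 kN/m³.
The centroid lies 2.6/2 = 1.3 m below the top edge, so the centroid depth is h_c = 0.418 + 1.3 = 1.718 m.
A = 3.58 × 2.6 = 9.308 m².
Resultant F = γ·h_c·A = 7.74009 × 1.718 × 9.308 = 123.773 kN.
I_c = b·h³/12 = 3.58 × 2.6³/12 = 5.24351 m⁴.
Centre of pressure: y_p = y_c + I_c/(y_c·A) = 1.718 + 5.24351/(1.718 × 9.308) = 1.718 + 0.327901 = 2.0459 m along the plane.
The resultant acts 1.3 + 0.327901 = 1.6279 m (along the plate) below the hinge at the top edge, so the moment about the hinge is M = F × 1.6279 = 123.773 × 1.6279 = 201.49 kN·m.

M ≈ 201 kN·m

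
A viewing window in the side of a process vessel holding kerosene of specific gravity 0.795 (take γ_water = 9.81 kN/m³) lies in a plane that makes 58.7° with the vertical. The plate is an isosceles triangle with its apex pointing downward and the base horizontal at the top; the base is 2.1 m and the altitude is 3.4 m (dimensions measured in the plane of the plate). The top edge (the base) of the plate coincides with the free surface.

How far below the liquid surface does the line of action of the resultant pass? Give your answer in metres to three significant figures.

h_p = 0.883 m

γ = 0.795 × 9.81 = 7.79895 kN/m³.
The plate makes 58.7° with the vertical, i.e. θ = 90° − 58.7° = 31.3° to the horizontal. Measuring y along the incline from the free-surface line, vertical depth h = y·sinθ with sinθ = 0.519519.
With the apex down, the centroid sits h/3 = 3.4/3 = 1.13333 m below the base (the top edge), so y_c = 1.13333 m and h_c = 1.13333 × 0.519519 = 0.588786 m.
A = ½ × 2.1 × 3.4 = 3.57 m².
Resultant F = γ·h_c·A = 7.79895 × 0.588786 × 3.57 = 16.3931 kN.
I_c = b·h³/36 = 2.1 × 3.4³/36 = 2.29273 m⁴.
Centre of pressure: y_p = y_c + I_c/(y_c·A) = 1.13333 + 2.29273/(1.13333 × 3.57) = 1.13333 + 0.566668 = 1.7 m along the plane.
Vertically, h_p = y_p·sinθ = 1.7 × 0.519519 = 0.883182 m.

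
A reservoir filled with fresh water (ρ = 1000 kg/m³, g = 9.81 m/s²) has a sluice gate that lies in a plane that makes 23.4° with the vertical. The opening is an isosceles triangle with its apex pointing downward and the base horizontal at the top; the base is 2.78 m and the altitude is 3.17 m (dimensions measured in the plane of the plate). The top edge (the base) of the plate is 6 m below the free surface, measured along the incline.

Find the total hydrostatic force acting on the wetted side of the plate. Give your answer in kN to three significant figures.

F ≈ 280 kN

γ = ρg = 1000 × 9.81 = 9810 N/m³ = 9.81 kN/m³.
The plate makes 23.4° with the vertical, i.e. θ = 90° − 23.4° = 66.6° to the horizontal. Measuring y along the incline from the free-surface line, vertical depth h = y·sinθ with sinθ = 0.917755.
With the apex down, the centroid sits h/3 = 3.17/3 = 1.05667 m below the base (the top edge), so y_c = 6 + 1.05667 = 7.05667 m and h_c = 7.05667 × 0.917755 = 6.47629 m.
A = ½ × 2.78 × 3.17 = 4.4063 m².
Resultant F = γ·h_c·A = 9.81 × 6.47629 × 4.4063 = 279.943 kN.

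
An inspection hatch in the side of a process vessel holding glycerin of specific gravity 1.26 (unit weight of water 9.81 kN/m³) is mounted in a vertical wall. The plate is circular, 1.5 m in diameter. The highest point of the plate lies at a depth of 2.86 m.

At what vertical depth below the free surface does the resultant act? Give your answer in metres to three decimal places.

h_p = 3.649 m

γ = 1.26 × 9.81 = 12.3606 kN/m³.
The centroid is at the centre, 0.75 m below the top of the plate, so the centroid depth is h_c = 2.86 + 0.75 = 3.61 m.
A = π(0.75)² = 1.76715 m².
Resultant F = γ·h_c·A = 12.3606 × 3.61 × 1.76715 = 78.8534 kN.
I_c = πr⁴/4 = π × 0.75⁴/4 = 0.248505 m⁴.
Centre of pressure: y_p = y_c + I_c/(y_c·A) = 3.61 + 0.248505/(3.61 × 1.76715) = 3.61 + 0.0389542 = 3.64895 m along the plane.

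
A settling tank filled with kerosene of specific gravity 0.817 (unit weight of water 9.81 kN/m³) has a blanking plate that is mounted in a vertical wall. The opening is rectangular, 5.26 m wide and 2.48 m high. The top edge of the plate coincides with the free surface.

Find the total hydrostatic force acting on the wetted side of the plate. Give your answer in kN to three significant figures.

γ = 0.817 × 9.81 = 8.01477 kN/m³.
The centroid lies 2.48/2 = 1.24 m below the top edge, so the centroid depth is h_c = 1.24 m.
A = 5.26 × 2.48 = 13.0448 m².
Resultant F = γ·h_c·A = 8.01477 × 1.24 × 13.0448 = 129.643 kN.

F ≈ 130 kN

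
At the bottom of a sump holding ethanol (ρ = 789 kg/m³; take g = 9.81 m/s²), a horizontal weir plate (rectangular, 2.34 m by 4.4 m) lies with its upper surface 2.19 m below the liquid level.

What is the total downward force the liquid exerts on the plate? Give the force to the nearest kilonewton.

F ≈ 175 kN

γ = ρg = 789 × 9.81 / 1000 = 7.74009 kN/m³.
The plate is horizontal, so pressure is uniform at p = γ·h = 7.74009 × 2.19 = 16.9508 kN/m².
A = 2.34 × 4.4 = 10.296 m².
F = p·A = 16.9508 × 10.296 = 174.525 kN.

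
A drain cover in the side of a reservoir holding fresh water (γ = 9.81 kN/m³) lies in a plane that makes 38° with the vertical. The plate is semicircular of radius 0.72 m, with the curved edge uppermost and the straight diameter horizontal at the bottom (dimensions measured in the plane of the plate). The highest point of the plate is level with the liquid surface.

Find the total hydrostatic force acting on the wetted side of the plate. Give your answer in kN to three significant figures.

γ = 9.81 kN/m³.
The plate makes 38° with the vertical, i.e. θ = 90° − 38° = 52° to the horizontal. Measuring y along the incline from the free-surface line, vertical depth h = y·sinθ with sinθ = 0.788011.
The centroid lies 4r/(3π) = 0.305577 m above the diameter, so r − 4r/(3π) = 0.72 − 0.305577 = 0.414423 m below the topmost point, so y_c = 0.414423 m and h_c = 0.414423 × 0.788011 = 0.32657 m.
A = πr²/2 = π × 0.72²/2 = 0.814301 m².
Resultant F = γ·h_c·A = 9.81 × 0.32657 × 0.814301 = 2.60874 kN.

F ≈ 2.61 kN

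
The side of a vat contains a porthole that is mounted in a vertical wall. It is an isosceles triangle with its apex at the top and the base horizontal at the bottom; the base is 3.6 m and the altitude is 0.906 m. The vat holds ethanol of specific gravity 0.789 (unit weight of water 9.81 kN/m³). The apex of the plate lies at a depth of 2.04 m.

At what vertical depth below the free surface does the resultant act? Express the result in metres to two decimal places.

γ = 0.789 × 9.81 = 7.74009 kN/m³.
With the apex up, the centroid sits 2h/3 = 2 × 0.906/3 = 0.604 m below the apex, so the centroid depth is h_c = 2.04 + 0.604 = 2.644 m.
A = ½ × 3.6 × 0.906 = 1.6308 m².
Resultant F = γ·h_c·A = 7.74009 × 2.644 × 1.6308 = 33.374 kN.
I_c = b·h³/36 = 3.6 × 0.906³/36 = 0.0743677 m⁴.
Centre of pressure: y_p = y_c + I_c/(y_c·A) = 2.644 + 0.0743677/(2.644 × 1.6308) = 2.644 + 0.0172473 = 2.66125 m along the plane.

h_p = 2.66 m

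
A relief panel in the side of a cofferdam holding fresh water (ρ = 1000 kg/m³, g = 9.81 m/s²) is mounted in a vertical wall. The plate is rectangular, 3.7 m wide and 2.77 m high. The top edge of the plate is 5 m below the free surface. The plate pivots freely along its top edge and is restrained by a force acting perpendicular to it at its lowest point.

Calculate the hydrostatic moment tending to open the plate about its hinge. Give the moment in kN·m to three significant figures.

M ≈ 953 kN·m

γ = ρg = 1000 × 9.81 = 9810 N/m³ = 9.81 kN/m³.
The centroid lies 2.77/2 = 1.385 m below the top edge, so the centroid depth is h_c = 5 + 1.385 = 6.385 m.
A = 3.7 × 2.77 = 10.249 m².
Resultant F = γ·h_c·A = 9.81 × 6.385 × 10.249 = 641.965 kN.
I_c = b·h³/12 = 3.7 × 2.77³/12 = 6.5533 m⁴.
Centre of pressure: y_p = y_c + I_c/(y_c·A) = 6.385 + 6.5533/(6.385 × 10.249) = 6.385 + 0.100142 = 6.48514 m along the plane.
The resultant acts 1.385 + 0.100142 = 1.48514 m (along the plate) below the hinge at the top edge, so the moment about the hinge is M = F × 1.48514 = 641.965 × 1.48514 = 953.408 kN·m.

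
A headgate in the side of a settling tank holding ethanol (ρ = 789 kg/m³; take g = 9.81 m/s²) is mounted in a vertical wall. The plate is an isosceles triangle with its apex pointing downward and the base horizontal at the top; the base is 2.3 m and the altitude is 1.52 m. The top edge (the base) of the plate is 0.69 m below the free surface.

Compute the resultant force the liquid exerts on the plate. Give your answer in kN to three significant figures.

γ = ρg = 789 × 9.81 / 1000 = 7.74009 kN/m³.
With the apex down, the centroid sits h/3 = 1.52/3 = 0.506667 m below the base (the top edge), so the centroid depth is h_c = 0.69 + 0.506667 = 1.19667 m.
A = ½ × 2.3 × 1.52 = 1.748 m².
Resultant F = γ·h_c·A = 7.74009 × 1.19667 × 1.748 = 16.1906 kN.

F ≈ 16.2 kN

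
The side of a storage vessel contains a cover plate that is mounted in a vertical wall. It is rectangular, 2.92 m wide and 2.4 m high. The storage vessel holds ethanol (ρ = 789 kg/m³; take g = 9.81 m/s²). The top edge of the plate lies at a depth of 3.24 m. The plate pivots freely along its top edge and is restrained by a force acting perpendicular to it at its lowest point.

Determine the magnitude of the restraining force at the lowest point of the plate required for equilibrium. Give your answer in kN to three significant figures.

γ = ρg = 789 × 9.81 / 1000 = 7.74009 kN/m³.
The centroid lies 2.4/2 = 1.2 m below the top edge, so the centroid depth is h_c = 3.24 + 1.2 = 4.44 m.
A = 2.92 × 2.4 = 7.008 m².
Resultant F = γ·h_c·A = 7.74009 × 4.44 × 7.008 = 240.837 kN.
I_c = b·h³/12 = 2.92 × 2.4³/12 = 3.36384 m⁴.
Centre of pressure: y_p = y_c + I_c/(y_c·A) = 4.44 + 3.36384/(4.44 × 7.008) = 4.44 + 0.108108 = 4.54811 m along the plane.
The resultant acts 1.2 + 0.108108 = 1.30811 m (along the plate) below the hinge at the top edge, so the moment about the hinge is M = F × 1.30811 = 240.837 × 1.30811 = 315.041 kN·m.
A normal force at the bottom, 2.4 m from the hinge, must supply this moment: P = 315.041/2.4 = 131.267 kN.

P ≈ 131 kN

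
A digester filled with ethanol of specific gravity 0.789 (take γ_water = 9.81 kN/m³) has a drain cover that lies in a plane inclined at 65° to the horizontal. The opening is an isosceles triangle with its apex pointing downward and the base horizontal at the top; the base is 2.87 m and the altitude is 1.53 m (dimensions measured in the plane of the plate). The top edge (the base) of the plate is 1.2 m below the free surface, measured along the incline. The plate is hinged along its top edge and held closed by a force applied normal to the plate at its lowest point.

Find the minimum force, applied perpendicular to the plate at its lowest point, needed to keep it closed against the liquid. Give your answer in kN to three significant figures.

P ≈ 10.1 kN

γ = 0.789 × 9.81 = 7.74009 kN/m³.
Let θ = 65° be the plate's angle to the horizontal; measure y along the incline from where the plane meets the free surface. Vertical depth h = y·sinθ with sinθ = 0.906308.
With the apex down, the centroid sits h/3 = 1.53/3 = 0.51 m below the base (the top edge), so y_c = 1.2 + 0.51 = 1.71 m and h_c = 1.71 × 0.906308 = 1.54979 m.
A = ½ × 2.87 × 1.53 = 2.19555 m².
Resultant F = γ·h_c·A = 7.74009 × 1.54979 × 2.19555 = 26.3368 kN.
I_c = b·h³/36 = 2.87 × 1.53³/36 = 0.285531 m⁴.
Centre of pressure: y_p = y_c + I_c/(y_c·A) = 1.71 + 0.285531/(1.71 × 2.19555) = 1.71 + 0.0760526 = 1.78605 m along the plane.
The resultant acts 0.51 + 0.0760526 = 0.586053 m (along the plate) below the hinge at the top edge, so the moment about the hinge is M = F × 0.586053 = 26.3368 × 0.586053 = 15.4348 kN·m.
A normal force at the bottom, 1.53 m from the hinge, must supply this moment: P = 15.4348/1.53 = 10.0881 kN.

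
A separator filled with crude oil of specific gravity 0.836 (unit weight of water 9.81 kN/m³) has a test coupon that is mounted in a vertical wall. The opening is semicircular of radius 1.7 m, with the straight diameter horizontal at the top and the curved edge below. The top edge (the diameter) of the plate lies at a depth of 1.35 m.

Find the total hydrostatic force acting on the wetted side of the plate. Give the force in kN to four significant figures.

F ≈ 77.12 kN

γ = 0.836 × 9.81 = 8.20116 kN/m³.
The centroid of a semicircle lies 4r/(3π) = 0.721502 m from the diameter, here below the top edge, so the centroid depth is h_c = 1.35 + 0.721502 = 2.0715 m.
A = πr²/2 = π × 1.7²/2 = 4.5396 m².
Resultant F = γ·h_c·A = 8.20116 × 2.0715 × 4.5396 = 77.1219 kN.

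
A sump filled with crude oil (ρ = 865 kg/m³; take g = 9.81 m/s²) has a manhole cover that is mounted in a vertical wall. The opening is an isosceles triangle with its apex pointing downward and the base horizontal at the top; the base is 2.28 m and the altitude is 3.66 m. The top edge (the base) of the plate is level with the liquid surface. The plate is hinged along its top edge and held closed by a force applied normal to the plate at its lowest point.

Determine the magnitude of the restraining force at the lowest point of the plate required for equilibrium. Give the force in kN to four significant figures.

γ = ρg = 865 × 9.81 / 1000 = 8.48565 kN/m³.
With the apex down, the centroid sits h/3 = 3.66/3 = 1.22 m below the base (the top edge), so the centroid depth is h_c = 1.22 m.
A = ½ × 2.28 × 3.66 = 4.1724 m².
Resultant F = γ·h_c·A = 8.48565 × 1.22 × 4.1724 = 43.1947 kN.
I_c = b·h³/36 = 2.28 × 3.66³/36 = 3.1051 m⁴.
Centre of pressure: y_p = y_c + I_c/(y_c·A) = 1.22 + 3.1051/(1.22 × 4.1724) = 1.22 + 0.61 = 1.83 m along the plane.
The resultant acts 1.22 + 0.61 = 1.83 m (along the plate) below the hinge at the top edge, so the moment about the hinge is M = F × 1.83 = 43.1947 × 1.83 = 79.0463 kN·m.
A normal force at the bottom, 3.66 m from the hinge, must supply this moment: P = 79.0463/3.66 = 21.5973 kN.

P ≈ 21.60 kN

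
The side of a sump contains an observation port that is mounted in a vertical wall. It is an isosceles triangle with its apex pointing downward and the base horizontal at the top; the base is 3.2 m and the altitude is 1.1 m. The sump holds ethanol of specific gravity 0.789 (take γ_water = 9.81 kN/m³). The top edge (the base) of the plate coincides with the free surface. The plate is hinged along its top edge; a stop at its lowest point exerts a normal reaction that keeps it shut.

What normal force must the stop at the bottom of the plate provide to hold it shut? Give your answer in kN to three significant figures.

P ≈ 2.50 kN

γ = 0.789 × 9.81 = 7.74009 kN/m³.
With the apex down, the centroid sits h/3 = 1.1/3 = 0.366667 m below the base (the top edge), so the centroid depth is h_c = 0.366667 m.
A = ½ × 3.2 × 1.1 = 1.76 m².
Resultant F = γ·h_c·A = 7.74009 × 0.366667 × 1.76 = 4.99494 kN.
I_c = b·h³/36 = 3.2 × 1.1³/36 = 0.118311 m⁴.
Centre of pressure: y_p = y_c + I_c/(y_c·A) = 0.366667 + 0.118311/(0.366667 × 1.76) = 0.366667 + 0.183333 = 0.55 m along the plane.
The resultant acts 0.366667 + 0.183333 = 0.55 m (along the plate) below the hinge at the top edge, so the moment about the hinge is M = F × 0.55 = 4.99494 × 0.55 = 2.74722 kN·m.
A normal force at the bottom, 1.1 m from the hinge, must supply this moment: P = 2.74722/1.1 = 2.49747 kN.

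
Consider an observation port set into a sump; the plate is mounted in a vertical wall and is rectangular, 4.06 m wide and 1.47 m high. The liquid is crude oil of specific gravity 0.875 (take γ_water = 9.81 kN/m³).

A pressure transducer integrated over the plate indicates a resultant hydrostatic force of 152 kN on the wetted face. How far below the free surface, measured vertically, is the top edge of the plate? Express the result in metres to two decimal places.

γ = 0.875 × 9.81 = 8.58375 kN/m³.
A = 4.06 × 1.47 = 5.9682 m².
From F = γ·h_c·A, the centroid depth is h_c = 152/(8.58375 × 5.9682) = 2.96704 m.
The centroid lies 1.47/2 = 0.735 m below the top edge, so the top edge sits at h_top = 2.96704 − 0.735 = 2.23204 m below the surface.

d_top ≈ 2.23 m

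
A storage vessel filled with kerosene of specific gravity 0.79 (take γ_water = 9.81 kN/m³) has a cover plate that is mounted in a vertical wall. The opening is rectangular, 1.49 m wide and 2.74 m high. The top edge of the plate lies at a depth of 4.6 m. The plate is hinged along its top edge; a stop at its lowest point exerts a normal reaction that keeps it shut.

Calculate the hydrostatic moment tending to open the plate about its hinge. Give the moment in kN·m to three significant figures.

M ≈ 279 kN·m

γ = 0.79 × 9.81 = 7.7499 kN/m³.
The centroid lies 2.74/2 = 1.37 m below the top edge, so the centroid depth is h_c = 4.6 + 1.37 = 5.97 m.
A = 1.49 × 2.74 = 4.0826 m².
Resultant F = γ·h_c·A = 7.7499 × 5.97 × 4.0826 = 188.889 kN.
I_c = b·h³/12 = 1.49 × 2.74³/12 = 2.55421 m⁴.
Centre of pressure: y_p = y_c + I_c/(y_c·A) = 5.97 + 2.55421/(5.97 × 4.0826) = 5.97 + 0.104796 = 6.0748 m along the plane.
The resultant acts 1.37 + 0.104796 = 1.4748 m (along the plate) below the hinge at the top edge, so the moment about the hinge is M = F × 1.4748 = 188.889 × 1.4748 = 278.573 kN·m.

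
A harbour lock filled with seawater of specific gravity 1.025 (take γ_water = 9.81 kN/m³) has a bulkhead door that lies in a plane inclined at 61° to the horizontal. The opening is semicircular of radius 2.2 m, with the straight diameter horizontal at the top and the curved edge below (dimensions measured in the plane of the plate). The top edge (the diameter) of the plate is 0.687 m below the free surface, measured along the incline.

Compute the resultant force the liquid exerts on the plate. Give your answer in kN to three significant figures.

F ≈ 108 kN

γ = 1.025 × 9.81 = 10.05525 kN/m³.
Let θ = 61° be the plate's angle to the horizontal; measure y along the incline from where the plane meets the free surface. Vertical depth h = y·sinθ with sinθ = 0.874620.
The centroid of a semicircle lies 4r/(3π) = 0.933709 m from the diameter, here below the top edge, so y_c = 0.687 + 0.933709 = 1.62071 m and h_c = 1.62071 × 0.874620 = 1.41751 m.
A = πr²/2 = π × 2.2²/2 = 7.60265 m².
Resultant F = γ·h_c·A = 10.05525 × 1.41751 × 7.60265 = 108.364 kN.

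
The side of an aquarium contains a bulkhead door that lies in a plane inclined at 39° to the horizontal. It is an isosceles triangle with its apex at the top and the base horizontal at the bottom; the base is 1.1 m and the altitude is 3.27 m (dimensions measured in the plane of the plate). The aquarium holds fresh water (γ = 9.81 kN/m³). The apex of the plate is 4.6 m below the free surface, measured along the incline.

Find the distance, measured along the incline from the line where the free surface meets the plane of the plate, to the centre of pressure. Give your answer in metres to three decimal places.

γ = 9.81 kN/m³.
Let θ = 39° be the plate's angle to the horizontal; measure y along the incline from where the plane meets the free surface. Vertical depth h = y·sinθ with sinθ = 0.629320.
With the apex up, the centroid sits 2h/3 = 2 × 3.27/3 = 2.18 m below the apex, so y_c = 4.6 + 2.18 = 6.78 m and h_c = 6.78 × 0.629320 = 4.26679 m.
A = ½ × 1.1 × 3.27 = 1.7985 m².
Resultant F = γ·h_c·A = 9.81 × 4.26679 × 1.7985 = 75.2802 kN.
I_c = b·h³/36 = 1.1 × 3.27³/36 = 1.0684 m⁴.
Centre of pressure: y_p = y_c + I_c/(y_c·A) = 6.78 + 1.0684/(6.78 × 1.7985) = 6.78 + 0.0876181 = 6.86762 m along the plane.

y_p = 6.868 m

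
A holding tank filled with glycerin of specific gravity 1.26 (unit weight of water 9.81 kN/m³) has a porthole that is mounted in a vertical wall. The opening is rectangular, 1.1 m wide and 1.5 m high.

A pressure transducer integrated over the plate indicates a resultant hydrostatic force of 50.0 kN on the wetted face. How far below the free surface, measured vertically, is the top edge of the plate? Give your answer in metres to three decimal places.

d_top ≈ 1.702 m

γ = 1.26 × 9.81 = 12.3606 kN/m³.
A = 1.1 × 1.5 = 1.65 m².
From F = γ·h_c·A, the centroid depth is h_c = 50.0/(12.3606 × 1.65) = 2.45158 m.
The centroid lies 1.5/2 = 0.75 m below the top edge, so the top edge sits at h_top = 2.45158 − 0.75 = 1.70158 m below the surface.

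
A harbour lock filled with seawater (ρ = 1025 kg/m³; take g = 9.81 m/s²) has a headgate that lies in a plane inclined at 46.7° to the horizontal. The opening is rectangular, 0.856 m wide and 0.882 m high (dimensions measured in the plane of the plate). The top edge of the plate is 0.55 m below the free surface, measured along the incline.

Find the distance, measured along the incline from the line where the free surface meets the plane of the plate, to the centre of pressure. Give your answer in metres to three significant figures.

y_p = 1.06 m

γ = ρg = 1025 × 9.81 / 1000 = 10.05525 kN/m³.
Let θ = 46.7° be the plate's angle to the horizontal; measure y along the incline from where the plane meets the free surface. Vertical depth h = y·sinθ with sinθ = 0.727773.
The centroid lies 0.882/2 = 0.441 m below the top edge, so y_c = 0.55 + 0.441 = 0.991 m and h_c = 0.991 × 0.727773 = 0.721223 m.
A = 0.856 × 0.882 = 0.754992 m².
Resultant F = γ·h_c·A = 10.05525 × 0.721223 × 0.754992 = 5.47526 kN.
I_c = b·h³/12 = 0.856 × 0.882³/12 = 0.0489439 m⁴.
Centre of pressure: y_p = y_c + I_c/(y_c·A) = 0.991 + 0.0489439/(0.991 × 0.754992) = 0.991 + 0.0654158 = 1.05642 m along the plane.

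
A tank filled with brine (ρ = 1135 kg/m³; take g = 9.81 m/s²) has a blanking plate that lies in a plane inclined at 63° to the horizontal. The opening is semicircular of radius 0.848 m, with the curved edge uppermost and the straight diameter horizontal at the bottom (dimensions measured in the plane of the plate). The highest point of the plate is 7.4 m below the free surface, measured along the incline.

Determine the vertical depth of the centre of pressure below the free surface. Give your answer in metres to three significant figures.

γ = ρg = 1135 × 9.81 / 1000 = 11.13435 kN/m³.
Let θ = 63° be the plate's angle to the horizontal; measure y along the incline from where the plane meets the free surface. Vertical depth h = y·sinθ with sinθ = 0.891007.
The centroid lies 4r/(3π) = 0.359902 m above the diameter, so r − 4r/(3π) = 0.848 − 0.359902 = 0.488098 m below the topmost point, so y_c = 7.4 + 0.488098 = 7.8881 m and h_c = 7.8881 × 0.891007 = 7.02835 m.
A = πr²/2 = π × 0.848²/2 = 1.12957 m².
Resultant F = γ·h_c·A = 11.13435 × 7.02835 × 1.12957 = 88.3958 kN.
I_c = (π/8 − 8/(9π))·r⁴ = 0.109757 × 0.848⁴ = 0.0567565 m⁴.
Centre of pressure: y_p = y_c + I_c/(y_c·A) = 7.8881 + 0.0567565/(7.8881 × 1.12957) = 7.8881 + 0.00636986 = 7.89447 m along the plane.
Vertically, h_p = y_p·sinθ = 7.89447 × 0.891007 = 7.03403 m.

h_p = 7.03 m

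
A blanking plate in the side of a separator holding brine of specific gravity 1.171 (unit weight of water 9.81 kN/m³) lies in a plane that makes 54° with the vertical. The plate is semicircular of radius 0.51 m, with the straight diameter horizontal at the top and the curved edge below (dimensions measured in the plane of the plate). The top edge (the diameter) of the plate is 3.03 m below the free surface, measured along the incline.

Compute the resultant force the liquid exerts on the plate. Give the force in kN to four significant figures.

γ = 1.171 × 9.81 = 11.48751 kN/m³.
The plate makes 54° with the vertical, i.e. θ = 90° − 54° = 36° to the horizontal. Measuring y along the incline from the free-surface line, vertical depth h = y·sinθ with sinθ = 0.587785.
The centroid of a semicircle lies 4r/(3π) = 0.216451 m from the diameter, here below the top edge, so y_c = 3.03 + 0.216451 = 3.24645 m and h_c = 3.24645 × 0.587785 = 1.90821 m.
A = πr²/2 = π × 0.51²/2 = 0.408564 m².
Resultant F = γ·h_c·A = 11.48751 × 1.90821 × 0.408564 = 8.95596 kN.

F ≈ 8.956 kN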